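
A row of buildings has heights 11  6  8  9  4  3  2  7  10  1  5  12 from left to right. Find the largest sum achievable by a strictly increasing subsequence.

Let S[i] be the best sum of a strictly increasing subsequence ending at i:
i:      1  2  3  4  5  6  7  8  9 10 11 12
a[i]:  11  6  8  9  4  3  2  7 10  1  5 12
S:     11  6 14 23  4  3  2 13 33  1  9 45
Maximum is 45 (e.g. 6 + 8 + 9 + 10 + 12).

45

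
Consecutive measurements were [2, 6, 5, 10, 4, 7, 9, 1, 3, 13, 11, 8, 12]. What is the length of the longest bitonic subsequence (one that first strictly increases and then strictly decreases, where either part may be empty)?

7

inc[i] = longest strictly increasing subsequence ending at i; dec[i] = longest strictly decreasing subsequence starting at i:
i:      1  2  3  4  5  6  7  8  9 10 11 12 13
a[i]:   2  6  5 10  4  7  9  1  3 13 11  8 12
inc:    1  2  2  3  2  3  4  1  2  5  5  4  6
dec:    2  4  3  3  2  2  2  1  1  3  2  1  1
Best peak at i=10 (value 13): inc=5, dec=3, length 5+3−1 = 7.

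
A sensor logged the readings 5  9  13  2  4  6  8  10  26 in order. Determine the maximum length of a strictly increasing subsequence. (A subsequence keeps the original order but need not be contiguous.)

6

Let dp[i] be the length of the longest such subsequence ending at index i:
i:      1  2  3  4  5  6  7  8  9
a[i]:   5  9 13  2  4  6  8 10 26
dp:     1  2  3  1  2  3  4  5  6
Maximum dp value is 6.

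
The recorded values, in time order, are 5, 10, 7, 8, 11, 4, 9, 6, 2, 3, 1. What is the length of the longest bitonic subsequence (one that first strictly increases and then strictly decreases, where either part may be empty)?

inc[i] = longest strictly increasing subsequence ending at i; dec[i] = longest strictly decreasing subsequence starting at i:
i:      1  2  3  4  5  6  7  8  9 10 11
a[i]:   5 10  7  8 11  4  9  6  2  3  1
inc:    1  2  2  3  4  1  4  2  1  2  1
dec:    4  5  4  4  5  3  4  3  2  2  1
Best peak at i=5 (value 11): inc=4, dec=5, length 4+5−1 = 8.

8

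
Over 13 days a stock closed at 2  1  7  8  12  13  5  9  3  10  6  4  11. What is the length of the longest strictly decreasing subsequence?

Let dp[i] be the longest strictly decreasing subsequence ending at i:
i:      1  2  3  4  5  6  7  8  9 10 11 12 13
a[i]:   2  1  7  8 12 13  5  9  3 10  6  4 11
dp:     1  2  1  1  1  1  2  2  3  2  3  4  2
Maximum is 4.

4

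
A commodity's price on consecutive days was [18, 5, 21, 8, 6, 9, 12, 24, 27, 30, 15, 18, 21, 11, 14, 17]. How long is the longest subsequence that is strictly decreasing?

Negate each value so 'decreasing' becomes 'increasing', then run patience tails on the negated sequence:
-18 → extends → [-18]
-5 → extends → [-18, -5]
-21 → replaces -18 → [-21, -5]
-8 → replaces -5 → [-21, -8]
-6 → extends → [-21, -8, -6]
-9 → replaces -8 → [-21, -9, -6]
-12 → replaces -9 → [-21, -12, -6]
-24 → replaces -21 → [-24, -12, -6]
-27 → replaces -24 → [-27, -12, -6]
-30 → replaces -27 → [-30, -12, -6]
-15 → replaces -12 → [-30, -15, -6]
-18 → replaces -15 → [-30, -18, -6]
-21 → replaces -18 → [-30, -21, -6]
-11 → replaces -6 → [-30, -21, -11]
-14 → replaces -11 → [-30, -21, -14]
-17 → replaces -14 → [-30, -21, -17]
Three tails, so the longest strictly decreasing subsequence of the original has length 3.

3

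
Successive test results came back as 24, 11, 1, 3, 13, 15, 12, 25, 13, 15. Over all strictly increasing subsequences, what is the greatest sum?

64

Let S[i] be the best sum of a strictly increasing subsequence ending at i:
i:      1  2  3  4  5  6  7  8  9 10
a[i]:  24 11  1  3 13 15 12 25 13 15
S:     24 11  1  4 24 39 23 64 36 51
Maximum is 64 (e.g. 11 + 13 + 15 + 25).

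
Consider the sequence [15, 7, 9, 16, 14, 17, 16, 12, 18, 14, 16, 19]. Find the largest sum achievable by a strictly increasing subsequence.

Let S[i] be the best sum of a strictly increasing subsequence ending at i:
i:      1  2  3  4  5  6  7  8  9 10 11 12
a[i]:  15  7  9 16 14 17 16 12 18 14 16 19
S:     15  7 16 32 30 49 46 28 67 42 58 86
Maximum is 86 (e.g. 7 + 9 + 16 + 17 + 18 + 19).

86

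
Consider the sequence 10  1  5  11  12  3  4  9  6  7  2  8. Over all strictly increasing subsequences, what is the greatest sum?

Let S[i] be the best sum of a strictly increasing subsequence ending at i:
i:      1  2  3  4  5  6  7  8  9 10 11 12
a[i]:  10  1  5 11 12  3  4  9  6  7  2  8
S:     10  1  6 21 33  4  8 17 14 21  3 29
Maximum is 33 (e.g. 10 + 11 + 12).

33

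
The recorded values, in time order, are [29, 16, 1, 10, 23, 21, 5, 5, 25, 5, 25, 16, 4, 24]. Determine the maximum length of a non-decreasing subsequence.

6

Track the smallest tail for each achievable length (allowing ties):
29 → extends → [29]
16 → replaces 29 → [16]
1 → replaces 16 → [1]
10 → extends → [1, 10]
23 → extends → [1, 10, 23]
21 → replaces 23 → [1, 10, 21]
5 → replaces 10 → [1, 5, 21]
5 → replaces 21 → [1, 5, 5]
25 → extends → [1, 5, 5, 25]
5 → replaces 25 → [1, 5, 5, 5]
25 → extends → [1, 5, 5, 5, 25]
16 → replaces 25 → [1, 5, 5, 5, 16]
4 → replaces 5 → [1, 4, 5, 5, 16]
24 → extends → [1, 4, 5, 5, 16, 24]
Six tails, so the longest non-decreasing subsequence has length 6 (e.g. 1, 5, 5, 5, 16, 24).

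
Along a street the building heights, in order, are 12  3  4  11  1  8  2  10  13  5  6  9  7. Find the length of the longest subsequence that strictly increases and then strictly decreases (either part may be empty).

inc[i] = longest strictly increasing subsequence ending at i; dec[i] = longest strictly decreasing subsequence starting at i:
i:      1  2  3  4  5  6  7  8  9 10 11 12 13
a[i]:  12  3  4 11  1  8  2 10 13  5  6  9  7
inc:    1  1  2  3  1  3  2  4  5  3  4  5  5
dec:    5  2  2  4  1  2  1  3  3  1  1  2  1
Best peak at i=9 (value 13): inc=5, dec=3, length 5+3−1 = 7.

7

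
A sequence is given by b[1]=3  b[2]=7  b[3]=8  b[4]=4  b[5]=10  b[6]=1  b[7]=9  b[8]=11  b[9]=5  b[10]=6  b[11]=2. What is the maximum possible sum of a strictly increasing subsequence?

Let S[i] be the best sum of a strictly increasing subsequence ending at i:
i:      1  2  3  4  5  6  7  8  9 10 11
b[i]:   3  7  8  4 10  1  9 11  5  6  2
S:      3 10 18  7 28  1 27 39 12 18  3
Maximum is 39 (e.g. 3 + 7 + 8 + 10 + 11).

39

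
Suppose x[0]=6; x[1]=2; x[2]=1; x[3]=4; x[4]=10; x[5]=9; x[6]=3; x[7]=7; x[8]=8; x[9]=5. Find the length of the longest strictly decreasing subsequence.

4

Negate each value so 'decreasing' becomes 'increasing', then run patience tails on the negated sequence:
-6 → extends → [-6]
-2 → extends → [-6, -2]
-1 → extends → [-6, -2, -1]
-4 → replaces -2 → [-6, -4, -1]
-10 → replaces -6 → [-10, -4, -1]
-9 → replaces -4 → [-10, -9, -1]
-3 → replaces -1 → [-10, -9, -3]
-7 → replaces -3 → [-10, -9, -7]
-8 → replaces -7 → [-10, -9, -8]
-5 → extends → [-10, -9, -8, -5]
Four tails, so the longest strictly decreasing subsequence of the original has length 4.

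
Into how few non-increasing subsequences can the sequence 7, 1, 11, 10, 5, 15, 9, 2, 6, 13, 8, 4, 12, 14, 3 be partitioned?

6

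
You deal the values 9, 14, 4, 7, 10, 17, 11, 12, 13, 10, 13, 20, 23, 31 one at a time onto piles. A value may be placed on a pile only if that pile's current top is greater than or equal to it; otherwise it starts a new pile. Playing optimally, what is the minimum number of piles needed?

9

Place each on the leftmost legal pile:
9 → new pile 1 (tops now [9])
14 → new pile 2 (tops now [9, 14])
4 → pile 1 (tops now [4, 14])
7 → pile 2 (tops now [4, 7])
10 → new pile 3 (tops now [4, 7, 10])
17 → new pile 4 (tops now [4, 7, 10, 17])
11 → pile 4 (tops now [4, 7, 10, 11])
12 → new pile 5 (tops now [4, 7, 10, 11, 12])
13 → new pile 6 (tops now [4, 7, 10, 11, 12, 13])
10 → pile 3 (tops now [4, 7, 10, 11, 12, 13])
13 → pile 6 (tops now [4, 7, 10, 11, 12, 13])
20 → new pile 7 (tops now [4, 7, 10, 11, 12, 13, 20])
23 → new pile 8 (tops now [4, 7, 10, 11, 12, 13, 20, 23])
31 → new pile 9 (tops now [4, 7, 10, 11, 12, 13, 20, 23, 31])
Nine piles.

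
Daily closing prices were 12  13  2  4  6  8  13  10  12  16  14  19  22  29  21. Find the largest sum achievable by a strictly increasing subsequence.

128

Let S[i] be the best sum of a strictly increasing subsequence ending at i:
i:       1   2   3   4   5   6   7   8   9  10  11  12  13  14  15
a[i]:   12  13   2   4   6   8  13  10  12  16  14  19  22  29  21
S:      12  25   2   6  12  20  33  30  42  58  56  77  99 128  98
Maximum is 128 (e.g. 2 + 4 + 6 + 8 + 10 + 12 + 16 + 19 + 22 + 29).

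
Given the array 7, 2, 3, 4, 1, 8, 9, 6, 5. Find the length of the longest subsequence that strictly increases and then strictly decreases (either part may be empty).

7

inc[i] = longest strictly increasing subsequence ending at i; dec[i] = longest strictly decreasing subsequence starting at i:
i:     1 2 3 4 5 6 7 8 9
a[i]:  7 2 3 4 1 8 9 6 5
inc:   1 1 2 3 1 4 5 4 4
dec:   3 2 2 2 1 3 3 2 1
Best peak at i=7 (value 9): inc=5, dec=3, length 5+3−1 = 7.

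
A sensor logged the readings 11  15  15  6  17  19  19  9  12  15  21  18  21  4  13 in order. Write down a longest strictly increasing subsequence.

6, 9, 12, 15, 18, 21

Patience tails give the LIS length; then backtrack through the dp parents:
11 → extends → [11]
15 → extends → [11, 15]
15 → already a tail → [11, 15]
6 → replaces 11 → [6, 15]
17 → extends → [6, 15, 17]
19 → extends → [6, 15, 17, 19]
19 → already a tail → [6, 15, 17, 19]
9 → replaces 15 → [6, 9, 17, 19]
12 → replaces 17 → [6, 9, 12, 19]
15 → replaces 19 → [6, 9, 12, 15]
21 → extends → [6, 9, 12, 15, 21]
18 → replaces 21 → [6, 9, 12, 15, 18]
21 → extends → [6, 9, 12, 15, 18, 21]
4 → replaces 6 → [4, 9, 12, 15, 18, 21]
13 → replaces 15 → [4, 9, 12, 13, 18, 21]
Length 6; one witness is 6, 9, 12, 15, 18, 21.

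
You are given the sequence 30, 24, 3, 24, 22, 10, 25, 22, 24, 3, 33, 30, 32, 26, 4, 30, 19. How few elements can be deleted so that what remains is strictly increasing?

Fewest deletions = n − (longest strictly increasing subsequence).
i:      1  2  3  4  5  6  7  8  9 10 11 12 13 14 15 16 17
a[i]:  30 24  3 24 22 10 25 22 24  3 33 30 32 26  4 30 19
dp:     1  1  1  2  2  2  3  3  4  1  5  5  6  5  2  6  3
max dp = 6, so deletions = 17 − 6 = 11.

11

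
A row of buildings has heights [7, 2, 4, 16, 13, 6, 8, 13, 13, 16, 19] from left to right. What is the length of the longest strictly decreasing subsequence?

Negate each value so 'decreasing' becomes 'increasing', then run patience tails on the negated sequence:
-7 → extends → [-7]
-2 → extends → [-7, -2]
-4 → replaces -2 → [-7, -4]
-16 → replaces -7 → [-16, -4]
-13 → replaces -4 → [-16, -13]
-6 → extends → [-16, -13, -6]
-8 → replaces -6 → [-16, -13, -8]
-13 → already a tail → [-16, -13, -8]
-13 → already a tail → [-16, -13, -8]
-16 → already a tail → [-16, -13, -8]
-19 → replaces -16 → [-19, -13, -8]
Three tails, so the longest strictly decreasing subsequence of the original has length 3.

3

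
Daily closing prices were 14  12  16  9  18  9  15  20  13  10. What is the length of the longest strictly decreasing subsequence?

Negate each value so 'decreasing' becomes 'increasing', then run patience tails on the negated sequence:
-14 → extends → [-14]
-12 → extends → [-14, -12]
-16 → replaces -14 → [-16, -12]
-9 → extends → [-16, -12, -9]
-18 → replaces -16 → [-18, -12, -9]
-9 → already a tail → [-18, -12, -9]
-15 → replaces -12 → [-18, -15, -9]
-20 → replaces -18 → [-20, -15, -9]
-13 → replaces -9 → [-20, -15, -13]
-10 → extends → [-20, -15, -13, -10]
Four tails, so the longest strictly decreasing subsequence of the original has length 4.

4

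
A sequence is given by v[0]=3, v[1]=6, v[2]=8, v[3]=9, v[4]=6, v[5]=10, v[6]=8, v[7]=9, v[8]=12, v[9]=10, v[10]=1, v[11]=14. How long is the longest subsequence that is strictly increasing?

7

Track the smallest tail for each achievable length (strict):
3 → extends → [3]
6 → extends → [3, 6]
8 → extends → [3, 6, 8]
9 → extends → [3, 6, 8, 9]
6 → already a tail → [3, 6, 8, 9]
10 → extends → [3, 6, 8, 9, 10]
8 → already a tail → [3, 6, 8, 9, 10]
9 → already a tail → [3, 6, 8, 9, 10]
12 → extends → [3, 6, 8, 9, 10, 12]
10 → already a tail → [3, 6, 8, 9, 10, 12]
1 → replaces 3 → [1, 6, 8, 9, 10, 12]
14 → extends → [1, 6, 8, 9, 10, 12, 14]
Seven tails, so the longest strictly increasing subsequence has length 7 (e.g. 3, 6, 8, 9, 10, 12, 14).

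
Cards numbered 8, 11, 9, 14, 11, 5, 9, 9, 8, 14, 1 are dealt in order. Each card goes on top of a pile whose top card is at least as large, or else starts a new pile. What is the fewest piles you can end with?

The minimum number of non-increasing subsequences covering a sequence equals the length of its longest strictly increasing subsequence.
LIS length is 4 (e.g. 8, 9, 11, 14), so 4 piles are needed.

4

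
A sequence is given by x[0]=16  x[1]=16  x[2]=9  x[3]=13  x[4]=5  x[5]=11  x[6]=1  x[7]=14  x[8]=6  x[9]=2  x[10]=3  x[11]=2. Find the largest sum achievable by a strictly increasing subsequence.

36

Let S[i] be the best sum of a strictly increasing subsequence ending at i:
i:      0  1  2  3  4  5  6  7  8  9 10 11
x[i]:  16 16  9 13  5 11  1 14  6  2  3  2
S:     16 16  9 22  5 20  1 36 11  3  6  3
Maximum is 36 (e.g. 9 + 13 + 14).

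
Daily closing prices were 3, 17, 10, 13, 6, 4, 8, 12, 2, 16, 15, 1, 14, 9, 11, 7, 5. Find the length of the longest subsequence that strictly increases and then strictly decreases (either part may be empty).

inc[i] = longest strictly increasing subsequence ending at i; dec[i] = longest strictly decreasing subsequence starting at i:
i:      1  2  3  4  5  6  7  8  9 10 11 12 13 14 15 16 17
a[i]:   3 17 10 13  6  4  8 12  2 16 15  1 14  9 11  7  5
inc:    1  2  2  3  2  2  3  4  1  5  5  1  5  4  5  3  3
dec:    3  7  5  5  4  3  3  4  2  6  5  1  4  3  3  2  1
Best peak at i=10 (value 16): inc=5, dec=6, length 5+6−1 = 10.

10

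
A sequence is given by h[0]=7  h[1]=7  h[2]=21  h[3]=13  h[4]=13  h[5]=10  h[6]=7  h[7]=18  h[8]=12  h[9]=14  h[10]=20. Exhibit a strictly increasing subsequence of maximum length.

Patience tails give the LIS length; then backtrack through the dp parents:
7 → extends → [7]
7 → already a tail → [7]
21 → extends → [7, 21]
13 → replaces 21 → [7, 13]
13 → already a tail → [7, 13]
10 → replaces 13 → [7, 10]
7 → already a tail → [7, 10]
18 → extends → [7, 10, 18]
12 → replaces 18 → [7, 10, 12]
14 → extends → [7, 10, 12, 14]
20 → extends → [7, 10, 12, 14, 20]
Length 5; one witness is 7, 10, 12, 14, 20.

7, 10, 12, 14, 20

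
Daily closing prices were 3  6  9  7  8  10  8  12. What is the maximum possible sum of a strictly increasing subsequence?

46

Let S[i] be the best sum of a strictly increasing subsequence ending at i:
i:      1  2  3  4  5  6  7  8
a[i]:   3  6  9  7  8 10  8 12
S:      3  9 18 16 24 34 24 46
Maximum is 46 (e.g. 3 + 6 + 7 + 8 + 10 + 12).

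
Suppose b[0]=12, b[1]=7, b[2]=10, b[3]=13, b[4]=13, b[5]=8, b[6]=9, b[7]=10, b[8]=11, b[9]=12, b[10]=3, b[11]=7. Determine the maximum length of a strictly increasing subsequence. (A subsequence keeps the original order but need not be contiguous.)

6

Let dp[i] be the length of the longest such subsequence ending at index i:
i:      0  1  2  3  4  5  6  7  8  9 10 11
b[i]:  12  7 10 13 13  8  9 10 11 12  3  7
dp:     1  1  2  3  3  2  3  4  5  6  1  2
Maximum dp value is 6.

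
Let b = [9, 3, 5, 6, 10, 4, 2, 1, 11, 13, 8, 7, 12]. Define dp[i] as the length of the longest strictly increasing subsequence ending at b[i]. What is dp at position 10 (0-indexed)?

4

dp[i] = 1 + max{dp[j] : j<i, b[j]<b[i]} (or 1 if no such j):
i:      0  1  2  3  4  5  6  7  8  9 10 11 12
b[i]:   9  3  5  6 10  4  2  1 11 13  8  7 12
dp:     1  1  2  3  4  2  1  1  5  6  4  4  6
At index 10 the value is 4.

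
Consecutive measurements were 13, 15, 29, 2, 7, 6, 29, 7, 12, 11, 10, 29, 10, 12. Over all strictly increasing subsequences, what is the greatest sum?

Let S[i] be the best sum of a strictly increasing subsequence ending at i:
i:      1  2  3  4  5  6  7  8  9 10 11 12 13 14
a[i]:  13 15 29  2  7  6 29  7 12 11 10 29 10 12
S:     13 28 57  2  9  8 57 15 27 26 25 57 25 38
Maximum is 57 (e.g. 13 + 15 + 29).

57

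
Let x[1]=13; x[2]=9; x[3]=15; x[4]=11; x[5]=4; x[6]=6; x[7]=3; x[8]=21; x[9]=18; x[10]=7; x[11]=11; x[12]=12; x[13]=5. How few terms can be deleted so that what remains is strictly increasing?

Fewest deletions = n − (longest strictly increasing subsequence).
Patience tails:
13 → extends → [13]
9 → replaces 13 → [9]
15 → extends → [9, 15]
11 → replaces 15 → [9, 11]
4 → replaces 9 → [4, 11]
6 → replaces 11 → [4, 6]
3 → replaces 4 → [3, 6]
21 → extends → [3, 6, 21]
18 → replaces 21 → [3, 6, 18]
7 → replaces 18 → [3, 6, 7]
11 → extends → [3, 6, 7, 11]
12 → extends → [3, 6, 7, 11, 12]
5 → replaces 6 → [3, 5, 7, 11, 12]
Longest strictly increasing subsequence has length 5, so deletions = 13 − 5 = 8.

8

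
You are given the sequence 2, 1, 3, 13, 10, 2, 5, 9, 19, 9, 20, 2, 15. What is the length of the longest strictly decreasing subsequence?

4

Let dp[i] be the longest strictly decreasing subsequence ending at i:
i:      1  2  3  4  5  6  7  8  9 10 11 12 13
a[i]:   2  1  3 13 10  2  5  9 19  9 20  2 15
dp:     1  2  1  1  2  3  3  3  1  3  1  4  2
Maximum is 4.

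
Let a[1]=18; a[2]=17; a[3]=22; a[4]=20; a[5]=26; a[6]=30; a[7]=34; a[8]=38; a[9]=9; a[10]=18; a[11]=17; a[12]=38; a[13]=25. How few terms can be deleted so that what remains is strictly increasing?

7

Fewest deletions = n − (longest strictly increasing subsequence).
Patience tails:
18 → extends → [18]
17 → replaces 18 → [17]
22 → extends → [17, 22]
20 → replaces 22 → [17, 20]
26 → extends → [17, 20, 26]
30 → extends → [17, 20, 26, 30]
34 → extends → [17, 20, 26, 30, 34]
38 → extends → [17, 20, 26, 30, 34, 38]
9 → replaces 17 → [9, 20, 26, 30, 34, 38]
18 → replaces 20 → [9, 18, 26, 30, 34, 38]
17 → replaces 18 → [9, 17, 26, 30, 34, 38]
38 → already a tail → [9, 17, 26, 30, 34, 38]
25 → replaces 26 → [9, 17, 25, 30, 34, 38]
Longest strictly increasing subsequence has length 6, so deletions = 13 − 6 = 7.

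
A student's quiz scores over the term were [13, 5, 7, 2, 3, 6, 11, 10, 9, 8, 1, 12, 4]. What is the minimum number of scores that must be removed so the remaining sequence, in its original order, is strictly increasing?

Fewest deletions = n − (longest strictly increasing subsequence).
Patience tails:
13 → extends → [13]
5 → replaces 13 → [5]
7 → extends → [5, 7]
2 → replaces 5 → [2, 7]
3 → replaces 7 → [2, 3]
6 → extends → [2, 3, 6]
11 → extends → [2, 3, 6, 11]
10 → replaces 11 → [2, 3, 6, 10]
9 → replaces 10 → [2, 3, 6, 9]
8 → replaces 9 → [2, 3, 6, 8]
1 → replaces 2 → [1, 3, 6, 8]
12 → extends → [1, 3, 6, 8, 12]
4 → replaces 6 → [1, 3, 4, 8, 12]
Longest strictly increasing subsequence has length 5, so deletions = 13 − 5 = 8.

8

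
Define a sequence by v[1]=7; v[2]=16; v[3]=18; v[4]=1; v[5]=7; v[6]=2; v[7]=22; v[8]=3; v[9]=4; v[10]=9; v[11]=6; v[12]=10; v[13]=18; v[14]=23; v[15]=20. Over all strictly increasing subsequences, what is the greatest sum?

86

Let S[i] be the best sum of a strictly increasing subsequence ending at i:
i:      1  2  3  4  5  6  7  8  9 10 11 12 13 14 15
v[i]:   7 16 18  1  7  2 22  3  4  9  6 10 18 23 20
S:      7 23 41  1  8  3 63  6 10 19 16 29 47 86 67
Maximum is 86 (e.g. 7 + 16 + 18 + 22 + 23).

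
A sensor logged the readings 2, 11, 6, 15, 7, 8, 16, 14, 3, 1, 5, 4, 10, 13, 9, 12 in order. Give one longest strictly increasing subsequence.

2, 6, 7, 8, 10, 13

Patience tails give the LIS length; then backtrack through the dp parents:
2 → extends → [2]
11 → extends → [2, 11]
6 → replaces 11 → [2, 6]
15 → extends → [2, 6, 15]
7 → replaces 15 → [2, 6, 7]
8 → extends → [2, 6, 7, 8]
16 → extends → [2, 6, 7, 8, 16]
14 → replaces 16 → [2, 6, 7, 8, 14]
3 → replaces 6 → [2, 3, 7, 8, 14]
1 → replaces 2 → [1, 3, 7, 8, 14]
5 → replaces 7 → [1, 3, 5, 8, 14]
4 → replaces 5 → [1, 3, 4, 8, 14]
10 → replaces 14 → [1, 3, 4, 8, 10]
13 → extends → [1, 3, 4, 8, 10, 13]
9 → replaces 10 → [1, 3, 4, 8, 9, 13]
12 → replaces 13 → [1, 3, 4, 8, 9, 12]
Length 6; one witness is 2, 6, 7, 8, 10, 13.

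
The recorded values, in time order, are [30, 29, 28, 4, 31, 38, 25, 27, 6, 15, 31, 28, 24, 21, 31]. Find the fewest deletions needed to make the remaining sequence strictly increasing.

10

Fewest deletions = n − (longest strictly increasing subsequence).
Patience tails:
30 → extends → [30]
29 → replaces 30 → [29]
28 → replaces 29 → [28]
4 → replaces 28 → [4]
31 → extends → [4, 31]
38 → extends → [4, 31, 38]
25 → replaces 31 → [4, 25, 38]
27 → replaces 38 → [4, 25, 27]
6 → replaces 25 → [4, 6, 27]
15 → replaces 27 → [4, 6, 15]
31 → extends → [4, 6, 15, 31]
28 → replaces 31 → [4, 6, 15, 28]
24 → replaces 28 → [4, 6, 15, 24]
21 → replaces 24 → [4, 6, 15, 21]
31 → extends → [4, 6, 15, 21, 31]
Longest strictly increasing subsequence has length 5, so deletions = 15 − 5 = 10.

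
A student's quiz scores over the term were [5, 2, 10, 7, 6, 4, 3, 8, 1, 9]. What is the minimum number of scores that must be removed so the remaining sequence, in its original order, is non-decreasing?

6

Fewest deletions = n − (longest non-decreasing subsequence).
Patience tails:
5 → extends → [5]
2 → replaces 5 → [2]
10 → extends → [2, 10]
7 → replaces 10 → [2, 7]
6 → replaces 7 → [2, 6]
4 → replaces 6 → [2, 4]
3 → replaces 4 → [2, 3]
8 → extends → [2, 3, 8]
1 → replaces 2 → [1, 3, 8]
9 → extends → [1, 3, 8, 9]
Longest non-decreasing subsequence has length 4, so deletions = 10 − 4 = 6.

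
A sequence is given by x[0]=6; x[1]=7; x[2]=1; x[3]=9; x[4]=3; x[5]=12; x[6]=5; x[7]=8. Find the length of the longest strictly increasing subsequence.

4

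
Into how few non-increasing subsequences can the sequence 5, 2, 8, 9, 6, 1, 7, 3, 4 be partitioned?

3

Place each on the leftmost legal pile:
5 → new pile 1 (tops now [5])
2 → pile 1 (tops now [2])
8 → new pile 2 (tops now [2, 8])
9 → new pile 3 (tops now [2, 8, 9])
6 → pile 2 (tops now [2, 6, 9])
1 → pile 1 (tops now [1, 6, 9])
7 → pile 3 (tops now [1, 6, 7])
3 → pile 2 (tops now [1, 3, 7])
4 → pile 3 (tops now [1, 3, 4])
Three piles.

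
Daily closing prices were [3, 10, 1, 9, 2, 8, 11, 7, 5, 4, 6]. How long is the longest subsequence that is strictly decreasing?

Negate each value so 'decreasing' becomes 'increasing', then run patience tails on the negated sequence:
-3 → extends → [-3]
-10 → replaces -3 → [-10]
-1 → extends → [-10, -1]
-9 → replaces -1 → [-10, -9]
-2 → extends → [-10, -9, -2]
-8 → replaces -2 → [-10, -9, -8]
-11 → replaces -10 → [-11, -9, -8]
-7 → extends → [-11, -9, -8, -7]
-5 → extends → [-11, -9, -8, -7, -5]
-4 → extends → [-11, -9, -8, -7, -5, -4]
-6 → replaces -5 → [-11, -9, -8, -7, -6, -4]
Six tails, so the longest strictly decreasing subsequence of the original has length 6.

6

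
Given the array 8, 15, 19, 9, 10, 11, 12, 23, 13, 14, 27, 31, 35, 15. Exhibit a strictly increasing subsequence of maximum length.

Patience tails give the LIS length; then backtrack through the dp parents:
8 → extends → [8]
15 → extends → [8, 15]
19 → extends → [8, 15, 19]
9 → replaces 15 → [8, 9, 19]
10 → replaces 19 → [8, 9, 10]
11 → extends → [8, 9, 10, 11]
12 → extends → [8, 9, 10, 11, 12]
23 → extends → [8, 9, 10, 11, 12, 23]
13 → replaces 23 → [8, 9, 10, 11, 12, 13]
14 → extends → [8, 9, 10, 11, 12, 13, 14]
27 → extends → [8, 9, 10, 11, 12, 13, 14, 27]
31 → extends → [8, 9, 10, 11, 12, 13, 14, 27, 31]
35 → extends → [8, 9, 10, 11, 12, 13, 14, 27, 31, 35]
15 → replaces 27 → [8, 9, 10, 11, 12, 13, 14, 15, 31, 35]
Length 10; one witness is 8, 9, 10, 11, 12, 13, 14, 27, 31, 35.

8, 9, 10, 11, 12, 13, 14, 27, 31, 35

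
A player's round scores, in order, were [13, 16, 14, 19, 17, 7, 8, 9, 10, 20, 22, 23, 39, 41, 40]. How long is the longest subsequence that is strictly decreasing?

3

Let dp[i] be the longest strictly decreasing subsequence ending at i:
i:      1  2  3  4  5  6  7  8  9 10 11 12 13 14 15
a[i]:  13 16 14 19 17  7  8  9 10 20 22 23 39 41 40
dp:     1  1  2  1  2  3  3  3  3  1  1  1  1  1  2
Maximum is 3.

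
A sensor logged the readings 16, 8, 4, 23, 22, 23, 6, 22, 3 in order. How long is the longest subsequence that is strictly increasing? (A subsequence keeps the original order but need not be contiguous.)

Track the smallest tail for each achievable length (strict):
16 → extends → [16]
8 → replaces 16 → [8]
4 → replaces 8 → [4]
23 → extends → [4, 23]
22 → replaces 23 → [4, 22]
23 → extends → [4, 22, 23]
6 → replaces 22 → [4, 6, 23]
22 → replaces 23 → [4, 6, 22]
3 → replaces 4 → [3, 6, 22]
Three tails, so the longest strictly increasing subsequence has length 3 (e.g. 16, 22, 23).

3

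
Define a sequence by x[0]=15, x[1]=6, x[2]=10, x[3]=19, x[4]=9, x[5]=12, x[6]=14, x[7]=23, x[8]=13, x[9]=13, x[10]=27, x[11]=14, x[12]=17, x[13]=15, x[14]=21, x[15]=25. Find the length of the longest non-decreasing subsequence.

Let dp[i] be the length of the longest such subsequence ending at index i:
i:      0  1  2  3  4  5  6  7  8  9 10 11 12 13 14 15
x[i]:  15  6 10 19  9 12 14 23 13 13 27 14 17 15 21 25
dp:     1  1  2  3  2  3  4  5  4  5  6  6  7  7  8  9
Maximum dp value is 9.

9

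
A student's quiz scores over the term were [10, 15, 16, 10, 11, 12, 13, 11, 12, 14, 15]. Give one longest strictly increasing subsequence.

10, 11, 12, 13, 14, 15

Patience tails give the LIS length; then backtrack through the dp parents:
10 → extends → [10]
15 → extends → [10, 15]
16 → extends → [10, 15, 16]
10 → already a tail → [10, 15, 16]
11 → replaces 15 → [10, 11, 16]
12 → replaces 16 → [10, 11, 12]
13 → extends → [10, 11, 12, 13]
11 → already a tail → [10, 11, 12, 13]
12 → already a tail → [10, 11, 12, 13]
14 → extends → [10, 11, 12, 13, 14]
15 → extends → [10, 11, 12, 13, 14, 15]
Length 6; one witness is 10, 11, 12, 13, 14, 15.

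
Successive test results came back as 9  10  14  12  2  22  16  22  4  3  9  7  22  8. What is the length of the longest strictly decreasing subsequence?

4

Let dp[i] be the longest strictly decreasing subsequence ending at i:
i:      1  2  3  4  5  6  7  8  9 10 11 12 13 14
a[i]:   9 10 14 12  2 22 16 22  4  3  9  7 22  8
dp:     1  1  1  2  3  1  2  1  3  4  3  4  1  4
Maximum is 4.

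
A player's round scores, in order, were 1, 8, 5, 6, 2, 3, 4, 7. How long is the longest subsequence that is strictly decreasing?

3

Negate each value so 'decreasing' becomes 'increasing', then run patience tails on the negated sequence:
-1 → extends → [-1]
-8 → replaces -1 → [-8]
-5 → extends → [-8, -5]
-6 → replaces -5 → [-8, -6]
-2 → extends → [-8, -6, -2]
-3 → replaces -2 → [-8, -6, -3]
-4 → replaces -3 → [-8, -6, -4]
-7 → replaces -6 → [-8, -7, -4]
Three tails, so the longest strictly decreasing subsequence of the original has length 3.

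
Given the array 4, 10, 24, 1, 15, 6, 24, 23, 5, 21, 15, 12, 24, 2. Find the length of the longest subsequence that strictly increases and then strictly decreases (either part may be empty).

9

inc[i] = longest strictly increasing subsequence ending at i; dec[i] = longest strictly decreasing subsequence starting at i:
i:      1  2  3  4  5  6  7  8  9 10 11 12 13 14
a[i]:   4 10 24  1 15  6 24 23  5 21 15 12 24  2
inc:    1  2  3  1  3  2  4  4  2  4  3  3  5  2
dec:    2  4  6  1  4  3  6  5  2  4  3  2  2  1
Best peak at i=7 (value 24): inc=4, dec=6, length 4+6−1 = 9.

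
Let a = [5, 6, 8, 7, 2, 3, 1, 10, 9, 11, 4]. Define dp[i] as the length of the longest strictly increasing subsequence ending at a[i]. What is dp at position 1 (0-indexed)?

dp[i] = 1 + max{dp[j] : j<i, a[j]<a[i]} (or 1 if no such j):
i:      0  1  2  3  4  5  6  7  8  9 10
a[i]:   5  6  8  7  2  3  1 10  9 11  4
dp:     1  2  3  3  1  2  1  4  4  5  3
At index 1 the value is 2.

2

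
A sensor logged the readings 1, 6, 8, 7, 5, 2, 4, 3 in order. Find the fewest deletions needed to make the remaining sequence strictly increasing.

5

Fewest deletions = n − (longest strictly increasing subsequence).
Patience tails:
1 → extends → [1]
6 → extends → [1, 6]
8 → extends → [1, 6, 8]
7 → replaces 8 → [1, 6, 7]
5 → replaces 6 → [1, 5, 7]
2 → replaces 5 → [1, 2, 7]
4 → replaces 7 → [1, 2, 4]
3 → replaces 4 → [1, 2, 3]
Longest strictly increasing subsequence has length 3, so deletions = 8 − 3 = 5.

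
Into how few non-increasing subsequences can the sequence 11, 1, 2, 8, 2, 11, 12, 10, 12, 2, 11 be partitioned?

5

The minimum number of non-increasing subsequences covering a sequence equals the length of its longest strictly increasing subsequence.
LIS length is 5 (e.g. 1, 2, 8, 11, 12), so 5 piles are needed.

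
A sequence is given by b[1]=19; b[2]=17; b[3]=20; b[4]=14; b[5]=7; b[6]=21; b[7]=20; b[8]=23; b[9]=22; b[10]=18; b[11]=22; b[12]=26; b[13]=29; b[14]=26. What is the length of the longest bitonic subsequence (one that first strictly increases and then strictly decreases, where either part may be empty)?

7

inc[i] = longest strictly increasing subsequence ending at i; dec[i] = longest strictly decreasing subsequence starting at i:
i:      1  2  3  4  5  6  7  8  9 10 11 12 13 14
b[i]:  19 17 20 14  7 21 20 23 22 18 22 26 29 26
inc:    1  1  2  1  1  3  2  4  4  2  4  5  6  5
dec:    4  3  3  2  1  3  2  3  2  1  1  1  2  1
Best peak at i=13 (value 29): inc=6, dec=2, length 6+2−1 = 7.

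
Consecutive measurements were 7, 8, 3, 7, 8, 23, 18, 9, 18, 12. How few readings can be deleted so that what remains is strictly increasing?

Fewest deletions = n − (longest strictly increasing subsequence).
Patience tails:
7 → extends → [7]
8 → extends → [7, 8]
3 → replaces 7 → [3, 8]
7 → replaces 8 → [3, 7]
8 → extends → [3, 7, 8]
23 → extends → [3, 7, 8, 23]
18 → replaces 23 → [3, 7, 8, 18]
9 → replaces 18 → [3, 7, 8, 9]
18 → extends → [3, 7, 8, 9, 18]
12 → replaces 18 → [3, 7, 8, 9, 12]
Longest strictly increasing subsequence has length 5, so deletions = 10 − 5 = 5.

5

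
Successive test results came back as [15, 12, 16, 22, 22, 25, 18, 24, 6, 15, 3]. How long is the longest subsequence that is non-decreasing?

Track the smallest tail for each achievable length (allowing ties):
15 → extends → [15]
12 → replaces 15 → [12]
16 → extends → [12, 16]
22 → extends → [12, 16, 22]
22 → extends → [12, 16, 22, 22]
25 → extends → [12, 16, 22, 22, 25]
18 → replaces 22 → [12, 16, 18, 22, 25]
24 → replaces 25 → [12, 16, 18, 22, 24]
6 → replaces 12 → [6, 16, 18, 22, 24]
15 → replaces 16 → [6, 15, 18, 22, 24]
3 → replaces 6 → [3, 15, 18, 22, 24]
Five tails, so the longest non-decreasing subsequence has length 5 (e.g. 15, 16, 22, 22, 25).

5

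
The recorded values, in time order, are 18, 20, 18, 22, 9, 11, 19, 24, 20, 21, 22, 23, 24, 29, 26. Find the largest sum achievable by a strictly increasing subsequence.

Let S[i] be the best sum of a strictly increasing subsequence ending at i:
i:       1   2   3   4   5   6   7   8   9  10  11  12  13  14  15
a[i]:   18  20  18  22   9  11  19  24  20  21  22  23  24  29  26
S:      18  38  18  60   9  20  39  84  59  80 102 125 149 178 175
Maximum is 178 (e.g. 9 + 11 + 19 + 20 + 21 + 22 + 23 + 24 + 29).

178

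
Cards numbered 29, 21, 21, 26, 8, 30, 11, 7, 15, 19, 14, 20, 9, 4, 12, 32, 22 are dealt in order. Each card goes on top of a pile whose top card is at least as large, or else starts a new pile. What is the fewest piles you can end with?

6

Place each on the leftmost legal pile:
29 → new pile 1 (tops now [29])
21 → pile 1 (tops now [21])
21 → pile 1 (tops now [21])
26 → new pile 2 (tops now [21, 26])
8 → pile 1 (tops now [8, 26])
30 → new pile 3 (tops now [8, 26, 30])
11 → pile 2 (tops now [8, 11, 30])
7 → pile 1 (tops now [7, 11, 30])
15 → pile 3 (tops now [7, 11, 15])
19 → new pile 4 (tops now [7, 11, 15, 19])
14 → pile 3 (tops now [7, 11, 14, 19])
20 → new pile 5 (tops now [7, 11, 14, 19, 20])
9 → pile 2 (tops now [7, 9, 14, 19, 20])
4 → pile 1 (tops now [4, 9, 14, 19, 20])
12 → pile 3 (tops now [4, 9, 12, 19, 20])
32 → new pile 6 (tops now [4, 9, 12, 19, 20, 32])
22 → pile 6 (tops now [4, 9, 12, 19, 20, 22])
Six piles.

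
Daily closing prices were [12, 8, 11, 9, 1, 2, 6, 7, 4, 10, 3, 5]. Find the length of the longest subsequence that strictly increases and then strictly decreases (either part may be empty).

6

inc[i] = longest strictly increasing subsequence ending at i; dec[i] = longest strictly decreasing subsequence starting at i:
i:      1  2  3  4  5  6  7  8  9 10 11 12
a[i]:  12  8 11  9  1  2  6  7  4 10  3  5
inc:    1  1  2  2  1  2  3  4  3  5  3  4
dec:    6  4  5  4  1  1  3  3  2  2  1  1
Best peak at i=1 (value 12): inc=1, dec=6, length 1+6−1 = 6.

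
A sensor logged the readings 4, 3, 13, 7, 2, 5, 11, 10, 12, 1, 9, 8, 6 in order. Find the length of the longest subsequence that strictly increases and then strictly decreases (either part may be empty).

7

inc[i] = longest strictly increasing subsequence ending at i; dec[i] = longest strictly decreasing subsequence starting at i:
i:      1  2  3  4  5  6  7  8  9 10 11 12 13
a[i]:   4  3 13  7  2  5 11 10 12  1  9  8  6
inc:    1  1  2  2  1  2  3  3  4  1  3  3  3
dec:    4  3  6  3  2  2  5  4  4  1  3  2  1
Best peak at i=3 (value 13): inc=2, dec=6, length 2+6−1 = 7.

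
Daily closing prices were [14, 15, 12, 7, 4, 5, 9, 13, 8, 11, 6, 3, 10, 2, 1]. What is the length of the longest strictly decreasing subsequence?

8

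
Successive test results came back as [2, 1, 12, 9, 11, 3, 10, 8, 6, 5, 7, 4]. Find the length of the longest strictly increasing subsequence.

4

Let dp[i] be the length of the longest such subsequence ending at index i:
i:      1  2  3  4  5  6  7  8  9 10 11 12
a[i]:   2  1 12  9 11  3 10  8  6  5  7  4
dp:     1  1  2  2  3  2  3  3  3  3  4  3
Maximum dp value is 4.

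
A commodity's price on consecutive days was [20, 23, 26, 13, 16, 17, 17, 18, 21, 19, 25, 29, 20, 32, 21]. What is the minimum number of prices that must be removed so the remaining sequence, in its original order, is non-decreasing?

6

Fewest deletions = n − (longest non-decreasing subsequence).
i:      1  2  3  4  5  6  7  8  9 10 11 12 13 14 15
a[i]:  20 23 26 13 16 17 17 18 21 19 25 29 20 32 21
dp:     1  2  3  1  2  3  4  5  6  6  7  8  7  9  8
max dp = 9, so deletions = 15 − 9 = 6.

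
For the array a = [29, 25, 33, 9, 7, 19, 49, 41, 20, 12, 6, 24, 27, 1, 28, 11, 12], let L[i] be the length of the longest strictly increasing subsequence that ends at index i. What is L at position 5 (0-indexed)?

dp[i] = 1 + max{dp[j] : j<i, a[j]<a[i]} (or 1 if no such j):
i:      0  1  2  3  4  5  6  7  8  9 10 11 12 13 14 15 16
a[i]:  29 25 33  9  7 19 49 41 20 12  6 24 27  1 28 11 12
dp:     1  1  2  1  1  2  3  3  3  2  1  4  5  1  6  2  3
At index 5 the value is 2.

2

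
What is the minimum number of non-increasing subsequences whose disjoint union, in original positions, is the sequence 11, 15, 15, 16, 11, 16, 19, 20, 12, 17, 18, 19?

Place each on the leftmost legal pile:
11 → new pile 1 (tops now [11])
15 → new pile 2 (tops now [11, 15])
15 → pile 2 (tops now [11, 15])
16 → new pile 3 (tops now [11, 15, 16])
11 → pile 1 (tops now [11, 15, 16])
16 → pile 3 (tops now [11, 15, 16])
19 → new pile 4 (tops now [11, 15, 16, 19])
20 → new pile 5 (tops now [11, 15, 16, 19, 20])
12 → pile 2 (tops now [11, 12, 16, 19, 20])
17 → pile 4 (tops now [11, 12, 16, 17, 20])
18 → pile 5 (tops now [11, 12, 16, 17, 18])
19 → new pile 6 (tops now [11, 12, 16, 17, 18, 19])
Six piles.

6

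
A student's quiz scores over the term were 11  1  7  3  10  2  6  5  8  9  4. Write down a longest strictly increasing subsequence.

Patience tails give the LIS length; then backtrack through the dp parents:
11 → extends → [11]
1 → replaces 11 → [1]
7 → extends → [1, 7]
3 → replaces 7 → [1, 3]
10 → extends → [1, 3, 10]
2 → replaces 3 → [1, 2, 10]
6 → replaces 10 → [1, 2, 6]
5 → replaces 6 → [1, 2, 5]
8 → extends → [1, 2, 5, 8]
9 → extends → [1, 2, 5, 8, 9]
4 → replaces 5 → [1, 2, 4, 8, 9]
Length 5; one witness is 1, 3, 6, 8, 9.

1, 3, 6, 8, 9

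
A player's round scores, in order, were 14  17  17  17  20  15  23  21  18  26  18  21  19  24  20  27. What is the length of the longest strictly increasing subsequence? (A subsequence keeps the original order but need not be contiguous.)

6

Let dp[i] be the length of the longest such subsequence ending at index i:
i:      1  2  3  4  5  6  7  8  9 10 11 12 13 14 15 16
a[i]:  14 17 17 17 20 15 23 21 18 26 18 21 19 24 20 27
dp:     1  2  2  2  3  2  4  4  3  5  3  4  4  5  5  6
Maximum dp value is 6.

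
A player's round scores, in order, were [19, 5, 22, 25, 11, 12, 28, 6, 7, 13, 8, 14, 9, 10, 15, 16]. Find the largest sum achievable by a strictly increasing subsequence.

94

Let S[i] be the best sum of a strictly increasing subsequence ending at i:
i:      1  2  3  4  5  6  7  8  9 10 11 12 13 14 15 16
a[i]:  19  5 22 25 11 12 28  6  7 13  8 14  9 10 15 16
S:     19  5 41 66 16 28 94 11 18 41 26 55 35 45 70 86
Maximum is 94 (e.g. 19 + 22 + 25 + 28).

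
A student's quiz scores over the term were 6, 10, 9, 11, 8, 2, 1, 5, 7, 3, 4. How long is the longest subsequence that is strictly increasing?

Track the smallest tail for each achievable length (strict):
6 → extends → [6]
10 → extends → [6, 10]
9 → replaces 10 → [6, 9]
11 → extends → [6, 9, 11]
8 → replaces 9 → [6, 8, 11]
2 → replaces 6 → [2, 8, 11]
1 → replaces 2 → [1, 8, 11]
5 → replaces 8 → [1, 5, 11]
7 → replaces 11 → [1, 5, 7]
3 → replaces 5 → [1, 3, 7]
4 → replaces 7 → [1, 3, 4]
Three tails, so the longest strictly increasing subsequence has length 3 (e.g. 6, 10, 11).

3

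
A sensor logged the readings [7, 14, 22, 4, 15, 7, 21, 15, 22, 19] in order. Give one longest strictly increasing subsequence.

Patience tails give the LIS length; then backtrack through the dp parents:
7 → extends → [7]
14 → extends → [7, 14]
22 → extends → [7, 14, 22]
4 → replaces 7 → [4, 14, 22]
15 → replaces 22 → [4, 14, 15]
7 → replaces 14 → [4, 7, 15]
21 → extends → [4, 7, 15, 21]
15 → already a tail → [4, 7, 15, 21]
22 → extends → [4, 7, 15, 21, 22]
19 → replaces 21 → [4, 7, 15, 19, 22]
Length 5; one witness is 7, 14, 15, 21, 22.

7, 14, 15, 21, 22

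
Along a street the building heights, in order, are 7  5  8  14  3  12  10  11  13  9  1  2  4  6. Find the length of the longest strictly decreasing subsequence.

5

Let dp[i] be the longest strictly decreasing subsequence ending at i:
i:      1  2  3  4  5  6  7  8  9 10 11 12 13 14
a[i]:   7  5  8 14  3 12 10 11 13  9  1  2  4  6
dp:     1  2  1  1  3  2  3  3  2  4  5  5  5  5
Maximum is 5.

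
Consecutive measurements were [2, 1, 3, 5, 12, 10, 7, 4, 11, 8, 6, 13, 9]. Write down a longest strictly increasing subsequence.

2, 3, 5, 10, 11, 13

Patience tails give the LIS length; then backtrack through the dp parents:
2 → extends → [2]
1 → replaces 2 → [1]
3 → extends → [1, 3]
5 → extends → [1, 3, 5]
12 → extends → [1, 3, 5, 12]
10 → replaces 12 → [1, 3, 5, 10]
7 → replaces 10 → [1, 3, 5, 7]
4 → replaces 5 → [1, 3, 4, 7]
11 → extends → [1, 3, 4, 7, 11]
8 → replaces 11 → [1, 3, 4, 7, 8]
6 → replaces 7 → [1, 3, 4, 6, 8]
13 → extends → [1, 3, 4, 6, 8, 13]
9 → replaces 13 → [1, 3, 4, 6, 8, 9]
Length 6; one witness is 2, 3, 5, 10, 11, 13.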